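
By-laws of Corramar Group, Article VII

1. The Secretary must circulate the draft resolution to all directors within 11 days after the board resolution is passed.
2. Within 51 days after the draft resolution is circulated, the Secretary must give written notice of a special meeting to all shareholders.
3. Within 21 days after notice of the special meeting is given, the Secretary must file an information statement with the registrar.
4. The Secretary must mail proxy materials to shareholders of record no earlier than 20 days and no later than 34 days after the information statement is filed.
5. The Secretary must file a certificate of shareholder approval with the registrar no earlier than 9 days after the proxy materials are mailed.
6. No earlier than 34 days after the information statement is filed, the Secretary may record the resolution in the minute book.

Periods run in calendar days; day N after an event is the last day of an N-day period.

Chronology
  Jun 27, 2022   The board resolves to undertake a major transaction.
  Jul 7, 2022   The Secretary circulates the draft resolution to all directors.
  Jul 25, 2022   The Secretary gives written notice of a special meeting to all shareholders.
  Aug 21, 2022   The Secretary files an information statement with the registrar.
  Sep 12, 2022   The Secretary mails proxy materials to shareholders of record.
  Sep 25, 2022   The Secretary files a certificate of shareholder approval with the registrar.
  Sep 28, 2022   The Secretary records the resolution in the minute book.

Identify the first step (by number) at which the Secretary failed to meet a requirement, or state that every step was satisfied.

Step 3

Step 1: 11 days after Jun 27, 2022 (when the board resolution is passed) is Jul 8, 2022; done Jul 7, 2022 — timely.
Step 2: 51 days after Jul 7, 2022 (when the draft resolution is circulated) is Aug 27, 2022; Jul 25, 2022 is within that limit.
Step 3: 21 days after Jul 25, 2022 (when notice of the special meeting is given) is Aug 15, 2022; not done until Aug 21, 2022, 6 days after the deadline.
The procedure was therefore not followed at step 3.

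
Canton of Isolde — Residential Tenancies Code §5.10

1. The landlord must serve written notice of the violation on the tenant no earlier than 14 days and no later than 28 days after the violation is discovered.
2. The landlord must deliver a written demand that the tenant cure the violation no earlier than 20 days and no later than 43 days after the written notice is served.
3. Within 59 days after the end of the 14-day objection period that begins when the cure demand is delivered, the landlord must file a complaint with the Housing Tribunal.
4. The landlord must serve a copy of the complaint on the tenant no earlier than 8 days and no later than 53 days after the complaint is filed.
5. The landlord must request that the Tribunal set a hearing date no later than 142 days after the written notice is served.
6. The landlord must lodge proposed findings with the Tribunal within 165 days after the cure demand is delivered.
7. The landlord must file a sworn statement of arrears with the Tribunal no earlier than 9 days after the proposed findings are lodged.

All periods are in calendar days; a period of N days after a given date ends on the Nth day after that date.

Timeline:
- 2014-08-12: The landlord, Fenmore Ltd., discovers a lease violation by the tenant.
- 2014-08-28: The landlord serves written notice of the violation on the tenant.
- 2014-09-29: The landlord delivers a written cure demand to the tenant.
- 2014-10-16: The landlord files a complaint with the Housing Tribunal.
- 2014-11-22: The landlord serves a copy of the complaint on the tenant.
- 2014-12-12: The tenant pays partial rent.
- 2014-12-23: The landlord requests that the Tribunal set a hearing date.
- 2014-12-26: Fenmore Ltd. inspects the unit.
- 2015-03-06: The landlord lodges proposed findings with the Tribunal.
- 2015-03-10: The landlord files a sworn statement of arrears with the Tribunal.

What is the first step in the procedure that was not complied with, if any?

Step 7

Step 1: the window is 14–28 days after 2014-08-12 (when the violation is discovered), so 2014-08-26 through 2014-09-09; 2014-08-28 falls inside that range.
Step 2: the window is 20–43 days after 2014-08-28 (when the written notice is served), so 2014-09-17 through 2014-10-10; done 2014-09-29 — within the window.
Step 3: 59 days after 2014-10-13 (end of the 14-day objection period, which began when the cure demand is delivered on 2014-09-29) is 2014-12-11; 2014-10-16 is within that limit.
Step 4: the window is 8–53 days after 2014-10-16 (when the complaint is filed), so 2014-10-24 through 2014-12-08; done 2014-11-22 — within the window.
Step 5: 142 days after 2014-08-28 (when the written notice is served) is 2015-01-17; completed 2014-12-23, before the deadline.
Step 6: 165 days after 2014-09-29 (when the cure demand is delivered) is 2015-03-13; done 2015-03-06 — timely.
Step 7: the earliest permitted date is 9 days after 2015-03-06 (when the proposed findings are lodged), i.e. 2015-03-15; 2015-03-10 is 5 days before the earliest permitted date.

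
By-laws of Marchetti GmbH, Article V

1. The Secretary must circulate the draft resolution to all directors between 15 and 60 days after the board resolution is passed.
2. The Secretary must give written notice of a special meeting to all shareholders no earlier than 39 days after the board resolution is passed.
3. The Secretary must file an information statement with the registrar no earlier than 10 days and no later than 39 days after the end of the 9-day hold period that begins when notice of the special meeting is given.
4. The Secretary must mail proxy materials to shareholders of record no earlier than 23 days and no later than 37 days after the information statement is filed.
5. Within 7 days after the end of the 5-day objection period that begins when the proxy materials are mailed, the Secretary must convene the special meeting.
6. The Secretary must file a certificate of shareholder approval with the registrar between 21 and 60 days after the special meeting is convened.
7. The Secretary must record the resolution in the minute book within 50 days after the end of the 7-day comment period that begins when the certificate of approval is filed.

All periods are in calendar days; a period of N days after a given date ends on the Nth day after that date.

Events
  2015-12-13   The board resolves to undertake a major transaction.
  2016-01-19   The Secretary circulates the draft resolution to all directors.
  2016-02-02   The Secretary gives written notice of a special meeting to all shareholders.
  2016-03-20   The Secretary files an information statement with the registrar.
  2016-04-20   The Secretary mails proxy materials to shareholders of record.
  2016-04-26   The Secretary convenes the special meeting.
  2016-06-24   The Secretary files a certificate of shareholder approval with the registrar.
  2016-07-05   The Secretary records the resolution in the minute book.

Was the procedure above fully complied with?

(1) the permitted window runs from 2015-12-13 + 15 = 2015-12-28 to 2015-12-13 + 60 = 2016-02-11; 2016-01-19 falls inside that range.
(2) permitted from 2015-12-13 + 39 days = 2016-01-21 onward; done 2016-02-02, after the minimum wait.
(3) the permitted window runs from 2016-02-11 + 10 = 2016-02-21 to 2016-02-11 + 39 = 2016-03-21; done 2016-03-20, which is between those dates.
(4) the permitted window runs from 2016-03-20 + 23 = 2016-04-12 to 2016-03-20 + 37 = 2016-04-26; done 2016-04-20 — within the window.
(5) due by 2016-04-25 + 7 days = 2016-05-02; 2016-04-26 is within that limit.
(6) the permitted window runs from 2016-04-26 + 21 = 2016-05-17 to 2016-04-26 + 60 = 2016-06-25; done 2016-06-24 — within the window.
(7) due by 2016-07-01 + 50 days = 2016-08-20; done 2016-07-05 — timely.

Yes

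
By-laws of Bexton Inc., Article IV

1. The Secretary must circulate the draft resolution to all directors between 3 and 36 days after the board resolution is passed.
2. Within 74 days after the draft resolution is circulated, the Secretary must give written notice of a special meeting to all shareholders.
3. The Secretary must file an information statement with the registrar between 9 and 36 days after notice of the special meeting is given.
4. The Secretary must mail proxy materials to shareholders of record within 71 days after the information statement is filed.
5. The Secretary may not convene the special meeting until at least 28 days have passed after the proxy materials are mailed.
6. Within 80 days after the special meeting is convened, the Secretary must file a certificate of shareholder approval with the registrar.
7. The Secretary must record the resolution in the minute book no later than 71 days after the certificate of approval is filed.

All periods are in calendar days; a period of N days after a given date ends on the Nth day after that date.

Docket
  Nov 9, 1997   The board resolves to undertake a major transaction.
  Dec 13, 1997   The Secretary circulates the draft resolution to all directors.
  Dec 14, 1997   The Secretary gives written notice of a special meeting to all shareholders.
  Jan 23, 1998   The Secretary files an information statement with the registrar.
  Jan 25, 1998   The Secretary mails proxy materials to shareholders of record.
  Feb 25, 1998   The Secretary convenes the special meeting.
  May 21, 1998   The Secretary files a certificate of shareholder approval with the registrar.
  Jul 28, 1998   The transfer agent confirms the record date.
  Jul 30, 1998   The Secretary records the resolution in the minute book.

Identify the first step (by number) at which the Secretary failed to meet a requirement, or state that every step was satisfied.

Step 3

Step 1 — 3 and 36 days from Nov 9, 1997 (when the board resolution is passed) are Nov 12, 1997 and Dec 15, 1997 respectively; done Dec 13, 1997, which is between those dates.
Step 2 — counting 74 days from Dec 13, 1997 (when the draft resolution is circulated) gives a deadline of Feb 25, 1998; done Dec 14, 1997 — timely.
Step 3 — 9 and 36 days from Dec 14, 1997 (when notice of the special meeting is given) are Dec 23, 1997 and Jan 19, 1998 respectively; Jan 23, 1998 is 4 days past the end of the window.
The analysis stops there.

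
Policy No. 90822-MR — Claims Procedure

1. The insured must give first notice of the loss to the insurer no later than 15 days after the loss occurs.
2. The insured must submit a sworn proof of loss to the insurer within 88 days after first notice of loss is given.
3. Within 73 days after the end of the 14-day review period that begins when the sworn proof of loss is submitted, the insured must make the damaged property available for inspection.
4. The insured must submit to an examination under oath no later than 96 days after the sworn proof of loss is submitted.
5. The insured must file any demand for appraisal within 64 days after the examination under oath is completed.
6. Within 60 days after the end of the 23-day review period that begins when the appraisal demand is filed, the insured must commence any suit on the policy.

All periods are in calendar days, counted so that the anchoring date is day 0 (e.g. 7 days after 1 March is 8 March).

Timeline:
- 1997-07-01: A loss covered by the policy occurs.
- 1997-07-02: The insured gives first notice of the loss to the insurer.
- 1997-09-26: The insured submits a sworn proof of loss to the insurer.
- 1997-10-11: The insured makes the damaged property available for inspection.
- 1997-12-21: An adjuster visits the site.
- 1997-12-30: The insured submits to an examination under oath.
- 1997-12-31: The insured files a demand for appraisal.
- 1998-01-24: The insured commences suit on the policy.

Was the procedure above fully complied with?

Yes

Step 1: 15 days after 1997-07-01 (when the loss occurs) is 1997-07-16; done 1997-07-02 — timely.
Step 2: 88 days after 1997-07-02 (when first notice of loss is given) is 1997-09-28; 1997-09-26 is within that limit.
Step 3: 73 days after 1997-10-10 (end of the 14-day review period, which began when the sworn proof of loss is submitted on 1997-09-26) is 1997-12-22; completed 1997-10-11, before the deadline.
Step 4: 96 days after 1997-09-26 (when the sworn proof of loss is submitted) is 1997-12-31; completed 1997-12-30, before the deadline.
Step 5: 64 days after 1997-12-30 (when the examination under oath is completed) is 1998-03-04; 1997-12-31 is within that limit.
Step 6: 60 days after 1998-01-23 (end of the 23-day review period, which began when the appraisal demand is filed on 1997-12-31) is 1998-03-24; completed 1998-01-24, before the deadline.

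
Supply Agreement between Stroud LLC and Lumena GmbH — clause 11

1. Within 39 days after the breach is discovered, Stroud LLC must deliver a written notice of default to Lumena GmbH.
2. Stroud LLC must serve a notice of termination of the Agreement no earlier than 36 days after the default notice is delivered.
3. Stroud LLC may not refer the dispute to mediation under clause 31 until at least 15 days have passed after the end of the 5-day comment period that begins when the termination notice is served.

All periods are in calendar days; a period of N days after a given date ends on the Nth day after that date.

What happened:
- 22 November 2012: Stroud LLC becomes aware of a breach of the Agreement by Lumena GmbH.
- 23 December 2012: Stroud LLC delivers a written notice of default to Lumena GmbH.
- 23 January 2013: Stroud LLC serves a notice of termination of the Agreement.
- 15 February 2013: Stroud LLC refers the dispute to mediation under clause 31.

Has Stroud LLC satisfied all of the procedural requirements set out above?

No

Step 1 — counting 39 days from 22 November 2012 (when the breach is discovered) gives a deadline of 31 December 2012; 23 December 2012 is within that limit.
Step 2 — must wait 36 days from 23 December 2012 (when the default notice is delivered), so not before 28 January 2013; 23 January 2013 is 5 days before the earliest permitted date.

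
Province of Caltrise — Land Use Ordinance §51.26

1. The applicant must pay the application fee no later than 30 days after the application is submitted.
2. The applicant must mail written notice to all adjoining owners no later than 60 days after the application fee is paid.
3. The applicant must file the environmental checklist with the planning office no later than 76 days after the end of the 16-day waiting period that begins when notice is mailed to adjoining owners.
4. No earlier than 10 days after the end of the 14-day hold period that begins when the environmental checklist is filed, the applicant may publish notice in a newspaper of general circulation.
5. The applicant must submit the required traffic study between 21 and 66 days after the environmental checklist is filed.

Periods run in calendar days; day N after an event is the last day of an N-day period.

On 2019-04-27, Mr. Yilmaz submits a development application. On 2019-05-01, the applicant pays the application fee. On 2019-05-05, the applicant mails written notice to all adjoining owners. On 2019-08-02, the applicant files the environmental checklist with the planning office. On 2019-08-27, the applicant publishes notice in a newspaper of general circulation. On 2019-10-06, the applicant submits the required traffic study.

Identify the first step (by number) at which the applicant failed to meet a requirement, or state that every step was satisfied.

Step 1: 30 days after 2019-04-27 (when the application is submitted) is 2019-05-27; 2019-05-01 is within that limit.
Step 2: 60 days after 2019-05-01 (when the application fee is paid) is 2019-06-30; done 2019-05-05 — timely.
Step 3: 76 days after 2019-05-21 (end of the 16-day waiting period, which began when notice is mailed to adjoining owners on 2019-05-05) is 2019-08-05; done 2019-08-02 — timely.
Step 4: the earliest permitted date is 10 days after 2019-08-16 (end of the 14-day hold period, which began when the environmental checklist is filed on 2019-08-02), i.e. 2019-08-26; done 2019-08-27, after the minimum wait.
Step 5: the window is 21–66 days after 2019-08-02 (when the environmental checklist is filed), so 2019-08-23 through 2019-10-07; 2019-10-06 falls inside that range.

None — every step was satisfied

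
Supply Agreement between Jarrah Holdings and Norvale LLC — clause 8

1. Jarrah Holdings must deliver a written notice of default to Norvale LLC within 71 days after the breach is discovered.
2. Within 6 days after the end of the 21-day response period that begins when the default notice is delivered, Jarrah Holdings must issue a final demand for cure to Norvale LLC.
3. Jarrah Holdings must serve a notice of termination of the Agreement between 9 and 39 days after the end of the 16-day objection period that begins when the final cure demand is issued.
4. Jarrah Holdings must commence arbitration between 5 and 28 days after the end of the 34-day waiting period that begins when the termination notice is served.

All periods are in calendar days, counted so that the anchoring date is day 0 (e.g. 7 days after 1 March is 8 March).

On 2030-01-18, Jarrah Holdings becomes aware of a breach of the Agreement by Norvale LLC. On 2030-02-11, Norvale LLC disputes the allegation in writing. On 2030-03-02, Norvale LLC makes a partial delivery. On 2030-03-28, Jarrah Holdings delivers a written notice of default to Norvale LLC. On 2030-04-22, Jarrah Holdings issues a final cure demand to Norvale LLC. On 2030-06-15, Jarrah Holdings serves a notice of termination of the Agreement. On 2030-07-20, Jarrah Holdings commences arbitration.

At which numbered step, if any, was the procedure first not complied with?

Step 4

Step 1 — counting 71 days from 2030-01-18 (when the breach is discovered) gives a deadline of 2030-03-30; completed 2030-03-28, before the deadline.
Step 2 — counting 6 days from 2030-04-18 (end of the 21-day response period, which began when the default notice is delivered on 2030-03-28) gives a deadline of 2030-04-24; completed 2030-04-22, before the deadline.
Step 3 — 9 and 39 days from 2030-05-08 (end of the 16-day objection period, which began when the final cure demand is issued on 2030-04-22) are 2030-05-17 and 2030-06-16 respectively; done 2030-06-15 — within the window.
Step 4 — 5 and 28 days from 2030-07-19 (end of the 34-day waiting period, which began when the termination notice is served on 2030-06-15) are 2030-07-24 and 2030-08-16 respectively; done 2030-07-20 — 4 days before the window opened.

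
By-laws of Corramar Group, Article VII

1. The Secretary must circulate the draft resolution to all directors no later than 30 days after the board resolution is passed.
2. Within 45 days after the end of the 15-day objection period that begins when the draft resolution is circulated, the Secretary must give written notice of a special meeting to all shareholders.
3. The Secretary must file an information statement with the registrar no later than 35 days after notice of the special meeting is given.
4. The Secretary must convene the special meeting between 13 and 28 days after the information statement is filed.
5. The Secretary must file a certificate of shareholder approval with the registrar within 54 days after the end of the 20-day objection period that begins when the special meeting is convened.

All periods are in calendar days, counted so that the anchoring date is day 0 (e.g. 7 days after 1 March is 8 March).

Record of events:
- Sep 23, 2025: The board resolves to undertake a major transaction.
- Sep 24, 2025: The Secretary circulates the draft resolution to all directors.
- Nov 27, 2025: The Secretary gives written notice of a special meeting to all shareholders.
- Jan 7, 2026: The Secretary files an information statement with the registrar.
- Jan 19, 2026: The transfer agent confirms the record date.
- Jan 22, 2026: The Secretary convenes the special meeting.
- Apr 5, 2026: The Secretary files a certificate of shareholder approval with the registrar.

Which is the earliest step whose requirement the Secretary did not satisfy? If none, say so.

Step 1 — counting 30 days from Sep 23, 2025 (when the board resolution is passed) gives a deadline of Oct 23, 2025; Sep 24, 2025 is within that limit.
Step 2 — counting 45 days from Oct 9, 2025 (end of the 15-day objection period, which began when the draft resolution is circulated on Sep 24, 2025) gives a deadline of Nov 23, 2025; done Nov 27, 2025 — 4 days late.
The procedure was therefore not followed at step 2.

Step 2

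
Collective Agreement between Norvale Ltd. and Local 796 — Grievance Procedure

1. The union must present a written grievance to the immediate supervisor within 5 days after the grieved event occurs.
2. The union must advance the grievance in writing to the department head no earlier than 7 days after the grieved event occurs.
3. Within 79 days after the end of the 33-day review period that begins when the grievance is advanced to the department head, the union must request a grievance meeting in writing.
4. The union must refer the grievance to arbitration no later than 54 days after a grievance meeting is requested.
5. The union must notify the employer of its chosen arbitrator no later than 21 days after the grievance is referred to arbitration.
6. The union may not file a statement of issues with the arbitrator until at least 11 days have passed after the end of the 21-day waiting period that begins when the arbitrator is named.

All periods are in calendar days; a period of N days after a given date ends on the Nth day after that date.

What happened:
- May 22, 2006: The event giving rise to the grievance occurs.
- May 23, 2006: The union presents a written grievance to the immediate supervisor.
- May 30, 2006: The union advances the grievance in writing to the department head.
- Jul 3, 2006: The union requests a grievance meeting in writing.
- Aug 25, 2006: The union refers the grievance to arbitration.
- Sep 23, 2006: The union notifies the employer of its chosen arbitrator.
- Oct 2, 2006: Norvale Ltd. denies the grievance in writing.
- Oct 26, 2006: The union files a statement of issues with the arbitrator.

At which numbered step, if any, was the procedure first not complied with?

Step 5

Step 1 — counting 5 days from May 22, 2006 (when the grieved event occurs) gives a deadline of May 27, 2006; May 23, 2006 is within that limit.
Step 2 — must wait 7 days from May 22, 2006 (when the grieved event occurs), so not before May 29, 2006; done May 30, 2006, after the minimum wait.
Step 3 — counting 79 days from Jul 2, 2006 (end of the 33-day review period, which began when the grievance is advanced to the department head on May 30, 2006) gives a deadline of Sep 19, 2006; completed Jul 3, 2006, before the deadline.
Step 4 — counting 54 days from Jul 3, 2006 (when a grievance meeting is requested) gives a deadline of Aug 26, 2006; completed Aug 25, 2006, before the deadline.
Step 5 — counting 21 days from Aug 25, 2006 (when the grievance is referred to arbitration) gives a deadline of Sep 15, 2006; not done until Sep 23, 2006, 8 days after the deadline.
The procedure was therefore not followed at step 5.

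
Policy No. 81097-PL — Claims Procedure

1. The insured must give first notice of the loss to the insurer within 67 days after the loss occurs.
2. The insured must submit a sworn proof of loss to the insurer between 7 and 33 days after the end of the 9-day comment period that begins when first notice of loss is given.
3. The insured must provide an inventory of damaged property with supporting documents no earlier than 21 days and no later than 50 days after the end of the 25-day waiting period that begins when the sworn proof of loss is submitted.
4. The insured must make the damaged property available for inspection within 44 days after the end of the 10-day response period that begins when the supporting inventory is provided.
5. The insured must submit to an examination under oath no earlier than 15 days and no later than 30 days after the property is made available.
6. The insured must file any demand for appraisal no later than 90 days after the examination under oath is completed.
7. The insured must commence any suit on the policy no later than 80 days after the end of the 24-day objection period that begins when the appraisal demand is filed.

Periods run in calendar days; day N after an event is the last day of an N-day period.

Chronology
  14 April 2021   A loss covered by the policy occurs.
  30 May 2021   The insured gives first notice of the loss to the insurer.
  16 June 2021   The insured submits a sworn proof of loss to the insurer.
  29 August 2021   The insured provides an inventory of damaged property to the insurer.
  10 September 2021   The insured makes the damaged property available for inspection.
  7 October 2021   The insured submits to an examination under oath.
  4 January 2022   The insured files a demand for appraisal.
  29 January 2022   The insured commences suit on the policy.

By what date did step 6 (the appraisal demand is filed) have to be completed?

Step 6 runs from 7 October 2021, when the examination under oath is completed. 90 days after 7 October 2021 is 5 January 2022.

5 January 2022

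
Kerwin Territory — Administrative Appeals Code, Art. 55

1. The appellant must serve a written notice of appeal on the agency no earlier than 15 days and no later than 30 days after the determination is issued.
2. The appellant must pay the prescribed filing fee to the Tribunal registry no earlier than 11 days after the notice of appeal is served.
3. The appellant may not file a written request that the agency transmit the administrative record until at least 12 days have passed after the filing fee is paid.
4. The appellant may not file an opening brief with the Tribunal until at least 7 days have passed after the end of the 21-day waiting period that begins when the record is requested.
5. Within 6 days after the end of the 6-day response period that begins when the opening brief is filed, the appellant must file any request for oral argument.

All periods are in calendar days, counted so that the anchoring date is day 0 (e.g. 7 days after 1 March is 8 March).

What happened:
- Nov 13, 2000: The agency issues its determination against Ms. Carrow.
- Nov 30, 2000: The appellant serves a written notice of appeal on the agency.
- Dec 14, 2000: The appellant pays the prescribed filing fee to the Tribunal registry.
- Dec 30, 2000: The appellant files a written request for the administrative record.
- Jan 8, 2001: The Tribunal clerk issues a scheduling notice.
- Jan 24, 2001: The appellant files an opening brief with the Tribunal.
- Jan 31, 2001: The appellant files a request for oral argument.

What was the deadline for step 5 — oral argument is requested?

Feb 5, 2001

The opening brief is filed on Jan 24, 2001; the 6-day response period therefore ends Jan 30, 2001, and step 5 runs from that date. 6 days after Jan 30, 2001 is Feb 5, 2001.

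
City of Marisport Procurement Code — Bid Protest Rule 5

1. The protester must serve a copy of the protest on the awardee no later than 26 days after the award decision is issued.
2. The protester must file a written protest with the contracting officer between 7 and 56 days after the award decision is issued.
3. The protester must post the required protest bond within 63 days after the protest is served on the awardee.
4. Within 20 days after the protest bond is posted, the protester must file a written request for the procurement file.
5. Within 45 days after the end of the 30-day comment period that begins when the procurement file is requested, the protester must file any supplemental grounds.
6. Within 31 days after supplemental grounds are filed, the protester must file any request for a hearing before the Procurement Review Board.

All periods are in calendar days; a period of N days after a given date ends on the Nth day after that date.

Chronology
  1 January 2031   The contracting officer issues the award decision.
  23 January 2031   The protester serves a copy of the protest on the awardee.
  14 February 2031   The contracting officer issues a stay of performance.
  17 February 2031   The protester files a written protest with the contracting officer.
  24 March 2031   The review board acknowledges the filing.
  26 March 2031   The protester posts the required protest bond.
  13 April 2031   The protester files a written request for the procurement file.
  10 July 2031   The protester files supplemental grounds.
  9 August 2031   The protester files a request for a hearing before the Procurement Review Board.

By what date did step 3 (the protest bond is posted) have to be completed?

27 March 2031

Step 3 runs from 23 January 2031, when the protest is served on the awardee. 63 days after 23 January 2031 is 27 March 2031.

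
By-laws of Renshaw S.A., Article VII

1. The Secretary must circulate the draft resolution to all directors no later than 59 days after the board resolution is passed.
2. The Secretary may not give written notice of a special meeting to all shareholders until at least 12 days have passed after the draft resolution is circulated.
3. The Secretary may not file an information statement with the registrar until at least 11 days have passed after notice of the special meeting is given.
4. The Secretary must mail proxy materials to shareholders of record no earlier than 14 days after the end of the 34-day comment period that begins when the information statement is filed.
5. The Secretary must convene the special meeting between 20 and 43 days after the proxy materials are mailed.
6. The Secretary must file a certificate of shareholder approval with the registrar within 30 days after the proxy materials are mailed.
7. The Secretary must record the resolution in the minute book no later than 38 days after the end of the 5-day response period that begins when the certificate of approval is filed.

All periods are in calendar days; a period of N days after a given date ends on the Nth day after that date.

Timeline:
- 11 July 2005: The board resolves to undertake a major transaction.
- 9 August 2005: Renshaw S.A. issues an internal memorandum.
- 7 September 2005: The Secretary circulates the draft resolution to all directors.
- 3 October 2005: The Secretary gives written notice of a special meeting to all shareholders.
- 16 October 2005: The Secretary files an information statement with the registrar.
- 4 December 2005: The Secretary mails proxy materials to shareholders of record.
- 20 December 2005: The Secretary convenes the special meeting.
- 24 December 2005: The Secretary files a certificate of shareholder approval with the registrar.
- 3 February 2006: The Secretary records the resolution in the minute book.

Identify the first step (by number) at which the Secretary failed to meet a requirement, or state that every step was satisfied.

Step 5

Step 1 — counting 59 days from 11 July 2005 (when the board resolution is passed) gives a deadline of 8 September 2005; completed 7 September 2005, before the deadline.
Step 2 — must wait 12 days from 7 September 2005 (when the draft resolution is circulated), so not before 19 September 2005; 3 October 2005 is on or after that date.
Step 3 — must wait 11 days from 3 October 2005 (when notice of the special meeting is given), so not before 14 October 2005; done 16 October 2005, after the minimum wait.
Step 4 — must wait 14 days from 19 November 2005 (end of the 34-day comment period, which began when the information statement is filed on 16 October 2005), so not before 3 December 2005; done 4 December 2005, after the minimum wait.
Step 5 — 20 and 43 days from 4 December 2005 (when the proxy materials are mailed) are 24 December 2005 and 16 January 2006 respectively; 20 December 2005 is 4 days too early.
Later steps need not be reached.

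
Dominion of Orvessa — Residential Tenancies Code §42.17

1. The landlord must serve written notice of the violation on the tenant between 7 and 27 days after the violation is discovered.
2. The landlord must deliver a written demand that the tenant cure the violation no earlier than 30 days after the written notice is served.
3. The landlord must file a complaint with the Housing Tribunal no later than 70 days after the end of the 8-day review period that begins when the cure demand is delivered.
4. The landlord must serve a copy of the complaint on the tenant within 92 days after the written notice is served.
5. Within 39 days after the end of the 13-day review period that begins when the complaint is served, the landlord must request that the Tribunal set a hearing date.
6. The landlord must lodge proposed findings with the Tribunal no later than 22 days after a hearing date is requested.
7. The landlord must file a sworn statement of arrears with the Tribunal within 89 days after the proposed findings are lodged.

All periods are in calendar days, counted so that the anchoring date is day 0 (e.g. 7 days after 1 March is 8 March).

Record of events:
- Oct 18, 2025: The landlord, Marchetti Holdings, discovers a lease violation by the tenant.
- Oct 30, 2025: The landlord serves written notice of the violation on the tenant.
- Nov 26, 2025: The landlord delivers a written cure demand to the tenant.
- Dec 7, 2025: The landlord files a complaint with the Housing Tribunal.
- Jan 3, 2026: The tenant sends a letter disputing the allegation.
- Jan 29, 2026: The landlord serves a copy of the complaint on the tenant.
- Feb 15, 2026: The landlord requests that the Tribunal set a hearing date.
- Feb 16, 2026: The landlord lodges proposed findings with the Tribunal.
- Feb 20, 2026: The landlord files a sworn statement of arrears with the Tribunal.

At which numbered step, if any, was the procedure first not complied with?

Step 2

Step 1: the window is 7–27 days after Oct 18, 2025 (when the violation is discovered), so Oct 25, 2025 through Nov 14, 2025; done Oct 30, 2025 — within the window.
Step 2: the earliest permitted date is 30 days after Oct 30, 2025 (when the written notice is served), i.e. Nov 29, 2025; done Nov 26, 2025 — 3 days too early.
The procedure was therefore not followed at step 2.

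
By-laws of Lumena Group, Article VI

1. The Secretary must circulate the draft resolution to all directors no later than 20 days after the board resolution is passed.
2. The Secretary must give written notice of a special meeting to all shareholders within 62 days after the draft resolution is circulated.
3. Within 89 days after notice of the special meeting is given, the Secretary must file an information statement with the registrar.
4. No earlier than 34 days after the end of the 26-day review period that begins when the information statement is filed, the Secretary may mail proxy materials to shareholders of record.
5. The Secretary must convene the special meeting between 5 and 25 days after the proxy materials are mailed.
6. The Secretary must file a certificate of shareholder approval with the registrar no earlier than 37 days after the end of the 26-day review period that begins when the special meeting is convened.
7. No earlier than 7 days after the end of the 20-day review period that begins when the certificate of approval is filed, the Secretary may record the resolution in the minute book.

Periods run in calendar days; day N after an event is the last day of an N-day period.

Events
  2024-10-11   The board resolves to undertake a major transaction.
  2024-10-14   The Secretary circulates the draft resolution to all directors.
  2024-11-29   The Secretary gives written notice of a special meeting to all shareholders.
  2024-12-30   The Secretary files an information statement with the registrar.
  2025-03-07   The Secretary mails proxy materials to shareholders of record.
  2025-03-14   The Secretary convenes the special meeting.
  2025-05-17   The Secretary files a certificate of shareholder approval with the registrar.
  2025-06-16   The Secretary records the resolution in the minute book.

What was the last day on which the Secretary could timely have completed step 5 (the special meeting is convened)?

Step 5 runs from 2025-03-07, when the proxy materials are mailed. The window is 5–25 days after 2025-03-07; it closes on 2025-04-01.

2025-04-01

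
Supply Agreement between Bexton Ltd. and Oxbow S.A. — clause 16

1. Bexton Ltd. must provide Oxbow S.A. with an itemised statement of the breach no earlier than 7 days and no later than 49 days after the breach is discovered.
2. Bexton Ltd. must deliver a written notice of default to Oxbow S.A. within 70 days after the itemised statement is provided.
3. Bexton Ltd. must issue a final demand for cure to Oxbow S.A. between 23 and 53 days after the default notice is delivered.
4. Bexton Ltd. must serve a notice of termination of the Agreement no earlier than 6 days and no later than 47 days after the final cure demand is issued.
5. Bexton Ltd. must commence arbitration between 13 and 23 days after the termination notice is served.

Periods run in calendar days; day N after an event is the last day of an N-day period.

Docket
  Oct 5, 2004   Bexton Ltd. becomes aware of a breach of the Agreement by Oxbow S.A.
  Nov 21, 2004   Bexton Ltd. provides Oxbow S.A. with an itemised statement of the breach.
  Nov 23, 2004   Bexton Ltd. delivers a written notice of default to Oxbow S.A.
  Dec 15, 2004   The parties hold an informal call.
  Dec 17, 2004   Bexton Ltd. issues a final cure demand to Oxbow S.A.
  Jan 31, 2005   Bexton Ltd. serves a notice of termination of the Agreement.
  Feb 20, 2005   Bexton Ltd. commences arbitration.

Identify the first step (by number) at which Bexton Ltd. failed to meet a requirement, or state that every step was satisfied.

None — every step was satisfied

(1) the permitted window runs from Oct 5, 2004 + 7 = Oct 12, 2004 to Oct 5, 2004 + 49 = Nov 23, 2004; Nov 21, 2004 falls inside that range.
(2) due by Nov 21, 2004 + 70 days = Jan 30, 2005; done Nov 23, 2004 — timely.
(3) the permitted window runs from Nov 23, 2004 + 23 = Dec 16, 2004 to Nov 23, 2004 + 53 = Jan 15, 2005; Dec 17, 2004 falls inside that range.
(4) the permitted window runs from Dec 17, 2004 + 6 = Dec 23, 2004 to Dec 17, 2004 + 47 = Feb 2, 2005; Jan 31, 2005 falls inside that range.
(5) the permitted window runs from Jan 31, 2005 + 13 = Feb 13, 2005 to Jan 31, 2005 + 23 = Feb 23, 2005; done Feb 20, 2005, which is between those dates.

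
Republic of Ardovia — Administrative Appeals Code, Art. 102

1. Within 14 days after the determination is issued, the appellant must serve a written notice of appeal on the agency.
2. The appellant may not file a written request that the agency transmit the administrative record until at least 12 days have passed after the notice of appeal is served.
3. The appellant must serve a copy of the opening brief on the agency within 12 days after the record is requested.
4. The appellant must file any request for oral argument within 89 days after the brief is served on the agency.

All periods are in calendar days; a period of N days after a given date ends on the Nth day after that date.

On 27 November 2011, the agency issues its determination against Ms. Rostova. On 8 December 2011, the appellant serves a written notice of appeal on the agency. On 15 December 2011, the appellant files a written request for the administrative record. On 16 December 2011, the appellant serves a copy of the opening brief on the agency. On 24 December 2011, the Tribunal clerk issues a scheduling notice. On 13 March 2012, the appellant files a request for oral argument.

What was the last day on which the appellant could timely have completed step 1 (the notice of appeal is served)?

11 December 2011

Step 1 runs from 27 November 2011, when the determination is issued. 14 days after 27 November 2011 is 11 December 2011.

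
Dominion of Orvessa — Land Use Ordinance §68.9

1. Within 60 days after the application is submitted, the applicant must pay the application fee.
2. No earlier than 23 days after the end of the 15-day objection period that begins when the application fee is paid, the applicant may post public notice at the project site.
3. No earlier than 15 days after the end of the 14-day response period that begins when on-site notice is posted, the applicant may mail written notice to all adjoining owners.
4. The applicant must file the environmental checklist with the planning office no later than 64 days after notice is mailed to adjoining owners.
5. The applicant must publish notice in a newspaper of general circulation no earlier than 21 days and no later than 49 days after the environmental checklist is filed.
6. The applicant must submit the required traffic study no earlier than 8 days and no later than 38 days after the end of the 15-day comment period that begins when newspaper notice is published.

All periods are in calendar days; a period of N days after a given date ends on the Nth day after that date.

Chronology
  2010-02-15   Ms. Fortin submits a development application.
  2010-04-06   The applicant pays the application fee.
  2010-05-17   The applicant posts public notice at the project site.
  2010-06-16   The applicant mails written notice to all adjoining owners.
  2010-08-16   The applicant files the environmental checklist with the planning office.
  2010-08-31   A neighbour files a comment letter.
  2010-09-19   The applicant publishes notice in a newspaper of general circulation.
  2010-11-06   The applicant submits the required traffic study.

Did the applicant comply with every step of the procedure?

Yes

Step 1: 60 days after 2010-02-15 (when the application is submitted) is 2010-04-16; 2010-04-06 is within that limit.
Step 2: the earliest permitted date is 23 days after 2010-04-21 (end of the 15-day objection period, which began when the application fee is paid on 2010-04-06), i.e. 2010-05-14; done 2010-05-17 — permitted.
Step 3: the earliest permitted date is 15 days after 2010-05-31 (end of the 14-day response period, which began when on-site notice is posted on 2010-05-17), i.e. 2010-06-15; done 2010-06-16 — permitted.
Step 4: 64 days after 2010-06-16 (when notice is mailed to adjoining owners) is 2010-08-19; 2010-08-16 is within that limit.
Step 5: the window is 21–49 days after 2010-08-16 (when the environmental checklist is filed), so 2010-09-06 through 2010-10-04; 2010-09-19 falls inside that range.
Step 6: the window is 8–38 days after 2010-10-04 (end of the 15-day comment period, which began when newspaper notice is published on 2010-09-19), so 2010-10-12 through 2010-11-11; 2010-11-06 falls inside that range.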